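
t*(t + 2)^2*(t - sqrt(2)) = t^4 - sqrt(2)*t^3 + 4*t^3 - 4*sqrt(2)*t^2 + 4*t^2 - 4*sqrt(2)*t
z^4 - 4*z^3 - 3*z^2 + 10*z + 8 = (z - 4)*(z - 2)*(z + 1)^2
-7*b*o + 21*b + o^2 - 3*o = (-7*b + o)*(o - 3)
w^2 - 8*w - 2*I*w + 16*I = (w - 8)*(w - 2*I)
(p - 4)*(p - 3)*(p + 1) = p^3 - 6*p^2 + 5*p + 12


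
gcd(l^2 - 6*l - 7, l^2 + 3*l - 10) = 1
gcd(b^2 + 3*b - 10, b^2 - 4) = b - 2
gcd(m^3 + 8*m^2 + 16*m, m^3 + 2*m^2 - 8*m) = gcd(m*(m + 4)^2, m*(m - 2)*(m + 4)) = m^2 + 4*m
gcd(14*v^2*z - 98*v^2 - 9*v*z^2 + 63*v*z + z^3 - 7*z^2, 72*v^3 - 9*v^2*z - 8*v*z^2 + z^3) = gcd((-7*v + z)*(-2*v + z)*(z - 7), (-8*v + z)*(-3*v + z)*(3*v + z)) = 1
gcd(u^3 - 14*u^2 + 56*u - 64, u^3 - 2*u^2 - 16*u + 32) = u^2 - 6*u + 8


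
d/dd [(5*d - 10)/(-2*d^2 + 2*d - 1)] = 5*(2*d^2 - 8*d + 3)/(4*d^4 - 8*d^3 + 8*d^2 - 4*d + 1)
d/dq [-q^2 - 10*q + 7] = -2*q - 10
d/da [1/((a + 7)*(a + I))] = -(2*a + 7 + I)/((a + 7)^2*(a + I)^2)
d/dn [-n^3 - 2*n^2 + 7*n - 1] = -3*n^2 - 4*n + 7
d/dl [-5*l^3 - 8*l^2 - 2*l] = -15*l^2 - 16*l - 2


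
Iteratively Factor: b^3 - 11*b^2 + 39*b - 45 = (b - 5)*(b^2 - 6*b + 9) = (b - 5)*(b - 3)*(b - 3)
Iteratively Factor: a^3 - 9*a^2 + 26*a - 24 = (a - 3)*(a^2 - 6*a + 8) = (a - 4)*(a - 3)*(a - 2)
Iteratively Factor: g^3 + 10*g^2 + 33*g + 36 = (g + 4)*(g^2 + 6*g + 9) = (g + 3)*(g + 4)*(g + 3)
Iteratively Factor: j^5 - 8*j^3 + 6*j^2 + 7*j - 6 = (j - 1)*(j^4 + j^3 - 7*j^2 - j + 6) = (j - 2)*(j - 1)*(j^3 + 3*j^2 - j - 3) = (j - 2)*(j - 1)*(j + 3)*(j^2 - 1) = (j - 2)*(j - 1)^2*(j + 3)*(j + 1)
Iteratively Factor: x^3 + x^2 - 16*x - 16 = (x + 1)*(x^2 - 16) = (x + 1)*(x + 4)*(x - 4)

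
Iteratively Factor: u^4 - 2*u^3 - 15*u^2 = (u)*(u^3 - 2*u^2 - 15*u) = u*(u + 3)*(u^2 - 5*u) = u*(u - 5)*(u + 3)*(u)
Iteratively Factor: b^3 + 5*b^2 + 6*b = (b + 2)*(b^2 + 3*b) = b*(b + 2)*(b + 3)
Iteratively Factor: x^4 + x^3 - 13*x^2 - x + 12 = (x + 4)*(x^3 - 3*x^2 - x + 3) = (x - 3)*(x + 4)*(x^2 - 1) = (x - 3)*(x + 1)*(x + 4)*(x - 1)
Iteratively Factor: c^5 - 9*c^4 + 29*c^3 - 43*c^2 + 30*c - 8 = (c - 4)*(c^4 - 5*c^3 + 9*c^2 - 7*c + 2) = (c - 4)*(c - 2)*(c^3 - 3*c^2 + 3*c - 1) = (c - 4)*(c - 2)*(c - 1)*(c^2 - 2*c + 1) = (c - 4)*(c - 2)*(c - 1)^2*(c - 1)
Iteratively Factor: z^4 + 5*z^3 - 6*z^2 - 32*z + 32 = (z - 2)*(z^3 + 7*z^2 + 8*z - 16) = (z - 2)*(z + 4)*(z^2 + 3*z - 4) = (z - 2)*(z + 4)^2*(z - 1)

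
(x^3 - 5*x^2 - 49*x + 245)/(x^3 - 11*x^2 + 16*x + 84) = (x^2 + 2*x - 35)/(x^2 - 4*x - 12)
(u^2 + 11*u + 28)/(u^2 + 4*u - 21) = (u + 4)/(u - 3)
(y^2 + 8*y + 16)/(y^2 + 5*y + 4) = (y + 4)/(y + 1)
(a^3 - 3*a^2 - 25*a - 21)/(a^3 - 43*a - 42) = (a + 3)/(a + 6)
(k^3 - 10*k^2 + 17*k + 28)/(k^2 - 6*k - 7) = k - 4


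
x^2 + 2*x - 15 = (x - 3)*(x + 5)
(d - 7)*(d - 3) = d^2 - 10*d + 21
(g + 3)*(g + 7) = g^2 + 10*g + 21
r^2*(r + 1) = r^3 + r^2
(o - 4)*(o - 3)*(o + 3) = o^3 - 4*o^2 - 9*o + 36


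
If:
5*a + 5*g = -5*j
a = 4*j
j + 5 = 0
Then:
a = -20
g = 25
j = -5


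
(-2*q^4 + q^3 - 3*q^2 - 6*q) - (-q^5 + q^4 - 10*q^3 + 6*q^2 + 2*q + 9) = q^5 - 3*q^4 + 11*q^3 - 9*q^2 - 8*q - 9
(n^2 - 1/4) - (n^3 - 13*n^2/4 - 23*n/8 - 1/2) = -n^3 + 17*n^2/4 + 23*n/8 + 1/4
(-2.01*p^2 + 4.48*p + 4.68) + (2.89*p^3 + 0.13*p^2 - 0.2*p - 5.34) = 2.89*p^3 - 1.88*p^2 + 4.28*p - 0.66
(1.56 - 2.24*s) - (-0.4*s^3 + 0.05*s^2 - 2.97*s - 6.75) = 0.4*s^3 - 0.05*s^2 + 0.73*s + 8.31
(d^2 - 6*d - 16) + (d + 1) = d^2 - 5*d - 15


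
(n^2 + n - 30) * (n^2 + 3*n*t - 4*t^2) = n^4 + 3*n^3*t + n^3 - 4*n^2*t^2 + 3*n^2*t - 30*n^2 - 4*n*t^2 - 90*n*t + 120*t^2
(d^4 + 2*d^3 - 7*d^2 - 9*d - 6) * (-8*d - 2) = -8*d^5 - 18*d^4 + 52*d^3 + 86*d^2 + 66*d + 12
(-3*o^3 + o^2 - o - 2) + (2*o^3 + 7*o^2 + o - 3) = -o^3 + 8*o^2 - 5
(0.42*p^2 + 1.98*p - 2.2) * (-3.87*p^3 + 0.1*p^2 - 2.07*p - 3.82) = -1.6254*p^5 - 7.6206*p^4 + 7.8426*p^3 - 5.923*p^2 - 3.0096*p + 8.404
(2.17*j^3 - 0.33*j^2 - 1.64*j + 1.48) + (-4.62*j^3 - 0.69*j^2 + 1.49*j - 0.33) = -2.45*j^3 - 1.02*j^2 - 0.15*j + 1.15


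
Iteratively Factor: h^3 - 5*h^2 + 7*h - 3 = (h - 1)*(h^2 - 4*h + 3) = (h - 1)^2*(h - 3)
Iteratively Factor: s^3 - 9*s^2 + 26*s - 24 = (s - 3)*(s^2 - 6*s + 8) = (s - 4)*(s - 3)*(s - 2)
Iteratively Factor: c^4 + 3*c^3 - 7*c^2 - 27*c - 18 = (c - 3)*(c^3 + 6*c^2 + 11*c + 6) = (c - 3)*(c + 1)*(c^2 + 5*c + 6) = (c - 3)*(c + 1)*(c + 3)*(c + 2)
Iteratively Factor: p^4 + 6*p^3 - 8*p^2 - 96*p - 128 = (p + 4)*(p^3 + 2*p^2 - 16*p - 32) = (p + 4)^2*(p^2 - 2*p - 8) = (p + 2)*(p + 4)^2*(p - 4)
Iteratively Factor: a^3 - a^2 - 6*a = (a - 3)*(a^2 + 2*a) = (a - 3)*(a + 2)*(a)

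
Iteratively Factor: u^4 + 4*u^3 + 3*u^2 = (u)*(u^3 + 4*u^2 + 3*u) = u^2*(u^2 + 4*u + 3) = u^2*(u + 1)*(u + 3)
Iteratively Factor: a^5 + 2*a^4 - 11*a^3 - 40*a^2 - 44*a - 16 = (a + 1)*(a^4 + a^3 - 12*a^2 - 28*a - 16) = (a + 1)*(a + 2)*(a^3 - a^2 - 10*a - 8) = (a - 4)*(a + 1)*(a + 2)*(a^2 + 3*a + 2) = (a - 4)*(a + 1)*(a + 2)^2*(a + 1)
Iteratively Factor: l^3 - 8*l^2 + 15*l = (l)*(l^2 - 8*l + 15) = l*(l - 3)*(l - 5)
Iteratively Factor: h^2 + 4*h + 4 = (h + 2)*(h + 2)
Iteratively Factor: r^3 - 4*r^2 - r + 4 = (r + 1)*(r^2 - 5*r + 4) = (r - 1)*(r + 1)*(r - 4)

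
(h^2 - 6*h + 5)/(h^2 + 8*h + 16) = (h^2 - 6*h + 5)/(h^2 + 8*h + 16)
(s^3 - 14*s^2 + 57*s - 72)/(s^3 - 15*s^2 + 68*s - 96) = (s - 3)/(s - 4)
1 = 1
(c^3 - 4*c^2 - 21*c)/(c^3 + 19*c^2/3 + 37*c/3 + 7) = 3*c*(c - 7)/(3*c^2 + 10*c + 7)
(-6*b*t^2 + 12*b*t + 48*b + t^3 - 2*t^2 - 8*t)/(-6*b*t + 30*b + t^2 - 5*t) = (t^2 - 2*t - 8)/(t - 5)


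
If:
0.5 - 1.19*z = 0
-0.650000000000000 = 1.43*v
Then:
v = -0.45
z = 0.42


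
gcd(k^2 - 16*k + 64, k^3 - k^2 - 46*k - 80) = k - 8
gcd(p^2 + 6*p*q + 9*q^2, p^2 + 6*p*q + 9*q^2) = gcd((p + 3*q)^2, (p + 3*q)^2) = p^2 + 6*p*q + 9*q^2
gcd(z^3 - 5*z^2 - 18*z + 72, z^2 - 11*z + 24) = z - 3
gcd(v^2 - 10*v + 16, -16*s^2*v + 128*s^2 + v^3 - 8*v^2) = v - 8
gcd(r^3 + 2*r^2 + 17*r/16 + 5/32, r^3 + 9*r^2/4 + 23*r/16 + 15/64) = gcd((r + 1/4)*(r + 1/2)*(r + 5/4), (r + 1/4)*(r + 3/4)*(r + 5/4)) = r^2 + 3*r/2 + 5/16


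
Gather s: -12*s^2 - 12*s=-12*s^2 - 12*s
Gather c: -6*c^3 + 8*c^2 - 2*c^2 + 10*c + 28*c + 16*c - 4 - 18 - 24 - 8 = -6*c^3 + 6*c^2 + 54*c - 54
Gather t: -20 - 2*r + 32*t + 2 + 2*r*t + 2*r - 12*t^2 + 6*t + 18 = -12*t^2 + t*(2*r + 38)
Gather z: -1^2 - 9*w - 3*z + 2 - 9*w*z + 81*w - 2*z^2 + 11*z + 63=72*w - 2*z^2 + z*(8 - 9*w) + 64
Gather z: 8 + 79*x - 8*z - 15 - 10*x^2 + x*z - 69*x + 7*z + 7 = -10*x^2 + 10*x + z*(x - 1)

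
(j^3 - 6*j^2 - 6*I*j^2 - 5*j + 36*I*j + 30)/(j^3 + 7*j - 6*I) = (j^2 - j*(6 + 5*I) + 30*I)/(j^2 + I*j + 6)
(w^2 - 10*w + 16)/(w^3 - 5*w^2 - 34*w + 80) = 1/(w + 5)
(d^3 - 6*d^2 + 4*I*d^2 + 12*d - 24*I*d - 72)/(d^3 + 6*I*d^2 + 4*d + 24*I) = (d - 6)/(d + 2*I)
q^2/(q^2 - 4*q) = q/(q - 4)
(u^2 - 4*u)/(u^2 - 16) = u/(u + 4)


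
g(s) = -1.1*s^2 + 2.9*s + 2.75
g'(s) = 2.9 - 2.2*s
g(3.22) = 0.68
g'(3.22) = -4.18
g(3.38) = -0.01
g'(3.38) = -4.54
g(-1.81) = -6.10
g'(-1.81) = 6.88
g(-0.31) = 1.75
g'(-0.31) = 3.58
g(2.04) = 4.09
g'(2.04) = -1.59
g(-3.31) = -18.90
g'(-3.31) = 10.18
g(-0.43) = 1.30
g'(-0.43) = 3.85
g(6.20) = -21.55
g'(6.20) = -10.74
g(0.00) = 2.75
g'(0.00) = 2.90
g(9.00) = -60.25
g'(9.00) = -16.90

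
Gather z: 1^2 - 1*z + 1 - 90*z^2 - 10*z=-90*z^2 - 11*z + 2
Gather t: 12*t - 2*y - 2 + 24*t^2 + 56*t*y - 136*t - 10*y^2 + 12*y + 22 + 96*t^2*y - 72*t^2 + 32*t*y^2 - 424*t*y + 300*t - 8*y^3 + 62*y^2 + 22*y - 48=t^2*(96*y - 48) + t*(32*y^2 - 368*y + 176) - 8*y^3 + 52*y^2 + 32*y - 28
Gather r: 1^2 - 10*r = 1 - 10*r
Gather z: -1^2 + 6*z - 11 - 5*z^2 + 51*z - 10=-5*z^2 + 57*z - 22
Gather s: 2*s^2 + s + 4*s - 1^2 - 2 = 2*s^2 + 5*s - 3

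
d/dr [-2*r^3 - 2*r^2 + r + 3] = -6*r^2 - 4*r + 1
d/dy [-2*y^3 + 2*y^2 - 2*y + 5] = -6*y^2 + 4*y - 2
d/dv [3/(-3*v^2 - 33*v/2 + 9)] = 2*(4*v + 11)/(2*v^2 + 11*v - 6)^2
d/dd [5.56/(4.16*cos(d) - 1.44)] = 23.1296*sin(d)/(4.16*cos(d) - 1.44)^2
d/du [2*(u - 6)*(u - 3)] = 4*u - 18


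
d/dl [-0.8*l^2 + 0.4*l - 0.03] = 0.4 - 1.6*l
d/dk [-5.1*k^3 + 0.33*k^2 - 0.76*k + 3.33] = -15.3*k^2 + 0.66*k - 0.76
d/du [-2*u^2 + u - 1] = 1 - 4*u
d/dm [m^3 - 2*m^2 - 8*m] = 3*m^2 - 4*m - 8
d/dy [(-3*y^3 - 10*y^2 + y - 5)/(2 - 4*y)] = (12*y^3 + 11*y^2 - 20*y - 9)/(2*(4*y^2 - 4*y + 1))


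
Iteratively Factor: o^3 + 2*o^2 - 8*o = (o - 2)*(o^2 + 4*o) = o*(o - 2)*(o + 4)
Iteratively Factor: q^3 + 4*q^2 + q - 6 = (q + 2)*(q^2 + 2*q - 3) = (q - 1)*(q + 2)*(q + 3)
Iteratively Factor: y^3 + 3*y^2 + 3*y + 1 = (y + 1)*(y^2 + 2*y + 1) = (y + 1)^2*(y + 1)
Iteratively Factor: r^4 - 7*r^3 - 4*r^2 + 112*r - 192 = (r + 4)*(r^3 - 11*r^2 + 40*r - 48) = (r - 4)*(r + 4)*(r^2 - 7*r + 12) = (r - 4)^2*(r + 4)*(r - 3)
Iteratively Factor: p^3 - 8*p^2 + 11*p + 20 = (p - 4)*(p^2 - 4*p - 5) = (p - 5)*(p - 4)*(p + 1)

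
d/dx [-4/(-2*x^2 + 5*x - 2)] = 4*(5 - 4*x)/(2*x^2 - 5*x + 2)^2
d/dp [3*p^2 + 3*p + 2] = 6*p + 3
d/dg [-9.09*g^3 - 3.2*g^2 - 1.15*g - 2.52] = -27.27*g^2 - 6.4*g - 1.15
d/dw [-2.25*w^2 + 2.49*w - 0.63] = 2.49 - 4.5*w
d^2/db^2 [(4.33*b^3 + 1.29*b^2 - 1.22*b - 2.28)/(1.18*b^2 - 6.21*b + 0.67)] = (342.626778*b^3 - 133.262262*b^2 + 117.693918*b - 181.241106)/(1.643032*b^6 - 25.940412*b^5 + 139.315638*b^4 - 268.940817*b^3 + 79.102947*b^2 - 8.363007*b + 0.300763)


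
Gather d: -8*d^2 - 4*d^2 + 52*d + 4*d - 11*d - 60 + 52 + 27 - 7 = -12*d^2 + 45*d + 12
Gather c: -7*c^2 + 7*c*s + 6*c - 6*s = -7*c^2 + c*(7*s + 6) - 6*s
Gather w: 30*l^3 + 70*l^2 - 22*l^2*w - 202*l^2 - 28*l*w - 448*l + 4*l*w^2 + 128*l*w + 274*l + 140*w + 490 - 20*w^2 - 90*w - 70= 30*l^3 - 132*l^2 - 174*l + w^2*(4*l - 20) + w*(-22*l^2 + 100*l + 50) + 420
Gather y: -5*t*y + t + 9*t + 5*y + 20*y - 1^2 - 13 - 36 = 10*t + y*(25 - 5*t) - 50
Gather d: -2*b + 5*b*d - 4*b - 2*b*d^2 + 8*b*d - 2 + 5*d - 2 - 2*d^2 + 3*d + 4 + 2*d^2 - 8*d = -2*b*d^2 + 13*b*d - 6*b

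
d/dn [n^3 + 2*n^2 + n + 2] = 3*n^2 + 4*n + 1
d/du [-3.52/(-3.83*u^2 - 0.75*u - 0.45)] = (-26.9632*u - 2.64)/(3.83*u^2 + 0.75*u + 0.45)^2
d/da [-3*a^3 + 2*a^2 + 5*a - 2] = -9*a^2 + 4*a + 5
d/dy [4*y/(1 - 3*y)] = 4/(3*y - 1)^2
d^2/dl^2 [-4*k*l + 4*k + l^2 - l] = 2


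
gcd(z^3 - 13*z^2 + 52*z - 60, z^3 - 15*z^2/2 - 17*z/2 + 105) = z^2 - 11*z + 30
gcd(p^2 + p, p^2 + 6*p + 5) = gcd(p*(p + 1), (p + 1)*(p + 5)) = p + 1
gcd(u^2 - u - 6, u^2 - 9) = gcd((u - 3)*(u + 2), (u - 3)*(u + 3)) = u - 3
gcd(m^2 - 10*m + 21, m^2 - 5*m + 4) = 1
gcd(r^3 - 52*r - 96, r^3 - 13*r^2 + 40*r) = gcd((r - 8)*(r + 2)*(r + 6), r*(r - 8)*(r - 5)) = r - 8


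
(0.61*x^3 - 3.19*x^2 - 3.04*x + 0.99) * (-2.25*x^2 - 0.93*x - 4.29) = -1.3725*x^5 + 6.6102*x^4 + 7.1898*x^3 + 14.2848*x^2 + 12.1209*x - 4.2471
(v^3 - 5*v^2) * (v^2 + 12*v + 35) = v^5 + 7*v^4 - 25*v^3 - 175*v^2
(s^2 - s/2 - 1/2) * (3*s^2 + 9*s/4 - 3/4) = 3*s^4 + 3*s^3/4 - 27*s^2/8 - 3*s/4 + 3/8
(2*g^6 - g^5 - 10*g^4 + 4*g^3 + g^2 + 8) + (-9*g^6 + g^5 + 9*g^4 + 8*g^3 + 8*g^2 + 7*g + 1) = -7*g^6 - g^4 + 12*g^3 + 9*g^2 + 7*g + 9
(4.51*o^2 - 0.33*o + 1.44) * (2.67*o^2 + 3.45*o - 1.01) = 12.0417*o^4 + 14.6784*o^3 - 1.8488*o^2 + 5.3013*o - 1.4544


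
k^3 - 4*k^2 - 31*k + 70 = (k - 7)*(k - 2)*(k + 5)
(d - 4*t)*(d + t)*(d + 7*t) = d^3 + 4*d^2*t - 25*d*t^2 - 28*t^3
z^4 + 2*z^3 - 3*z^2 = z^2*(z - 1)*(z + 3)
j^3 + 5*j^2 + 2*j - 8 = (j - 1)*(j + 2)*(j + 4)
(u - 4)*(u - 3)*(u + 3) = u^3 - 4*u^2 - 9*u + 36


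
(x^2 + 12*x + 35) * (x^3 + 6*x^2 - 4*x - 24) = x^5 + 18*x^4 + 103*x^3 + 138*x^2 - 428*x - 840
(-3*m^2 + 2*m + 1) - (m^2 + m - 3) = -4*m^2 + m + 4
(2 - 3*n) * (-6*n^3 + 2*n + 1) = 18*n^4 - 12*n^3 - 6*n^2 + n + 2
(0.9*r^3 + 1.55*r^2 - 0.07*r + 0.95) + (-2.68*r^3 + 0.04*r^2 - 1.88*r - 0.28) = -1.78*r^3 + 1.59*r^2 - 1.95*r + 0.67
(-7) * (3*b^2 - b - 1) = -21*b^2 + 7*b + 7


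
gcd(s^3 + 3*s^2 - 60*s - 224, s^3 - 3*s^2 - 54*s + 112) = s^2 - s - 56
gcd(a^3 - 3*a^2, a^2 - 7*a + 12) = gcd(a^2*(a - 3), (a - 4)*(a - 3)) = a - 3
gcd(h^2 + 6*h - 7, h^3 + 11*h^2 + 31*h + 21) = h + 7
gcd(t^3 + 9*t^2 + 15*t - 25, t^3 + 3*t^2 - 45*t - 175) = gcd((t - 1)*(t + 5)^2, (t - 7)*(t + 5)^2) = t^2 + 10*t + 25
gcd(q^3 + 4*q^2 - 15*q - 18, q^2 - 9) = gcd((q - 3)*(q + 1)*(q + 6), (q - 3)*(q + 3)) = q - 3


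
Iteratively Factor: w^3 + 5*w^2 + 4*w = (w + 4)*(w^2 + w) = w*(w + 4)*(w + 1)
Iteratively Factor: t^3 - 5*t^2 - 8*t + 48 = (t - 4)*(t^2 - t - 12) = (t - 4)^2*(t + 3)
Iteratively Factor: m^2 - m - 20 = (m - 5)*(m + 4)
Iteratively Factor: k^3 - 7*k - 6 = (k + 1)*(k^2 - k - 6) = (k + 1)*(k + 2)*(k - 3)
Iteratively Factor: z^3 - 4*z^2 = (z - 4)*(z^2) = z*(z - 4)*(z)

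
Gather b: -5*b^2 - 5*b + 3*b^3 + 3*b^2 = 3*b^3 - 2*b^2 - 5*b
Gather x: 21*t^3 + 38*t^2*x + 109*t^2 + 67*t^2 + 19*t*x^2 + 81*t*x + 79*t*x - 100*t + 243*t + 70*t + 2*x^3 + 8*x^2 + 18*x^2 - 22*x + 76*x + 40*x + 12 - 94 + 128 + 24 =21*t^3 + 176*t^2 + 213*t + 2*x^3 + x^2*(19*t + 26) + x*(38*t^2 + 160*t + 94) + 70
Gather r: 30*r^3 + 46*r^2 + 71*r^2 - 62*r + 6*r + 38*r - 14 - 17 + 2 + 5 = 30*r^3 + 117*r^2 - 18*r - 24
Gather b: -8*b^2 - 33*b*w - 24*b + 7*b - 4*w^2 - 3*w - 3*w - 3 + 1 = -8*b^2 + b*(-33*w - 17) - 4*w^2 - 6*w - 2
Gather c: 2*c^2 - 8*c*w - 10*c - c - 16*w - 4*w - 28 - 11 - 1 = 2*c^2 + c*(-8*w - 11) - 20*w - 40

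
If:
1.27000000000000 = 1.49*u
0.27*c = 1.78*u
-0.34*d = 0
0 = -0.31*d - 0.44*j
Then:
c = 5.62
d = 0.00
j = 0.00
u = 0.85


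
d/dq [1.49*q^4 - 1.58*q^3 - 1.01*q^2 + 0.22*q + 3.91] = 5.96*q^3 - 4.74*q^2 - 2.02*q + 0.22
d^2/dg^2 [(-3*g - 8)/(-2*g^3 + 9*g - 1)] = 6*(3*(3*g + 8)*(2*g^2 - 3)^2 + (-6*g^2 - 2*g*(3*g + 8) + 9)*(2*g^3 - 9*g + 1))/(2*g^3 - 9*g + 1)^3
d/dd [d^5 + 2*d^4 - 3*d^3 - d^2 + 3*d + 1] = 5*d^4 + 8*d^3 - 9*d^2 - 2*d + 3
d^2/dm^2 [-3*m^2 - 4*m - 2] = -6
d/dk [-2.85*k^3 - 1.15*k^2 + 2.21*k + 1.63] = -8.55*k^2 - 2.3*k + 2.21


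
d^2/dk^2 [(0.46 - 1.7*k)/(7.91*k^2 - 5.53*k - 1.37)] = ((1.7*k - 0.46)*(15.82*k - 5.53)*(31.64*k - 11.06) + (80.682*k - 26.0792)*(-7.91*k^2 + 5.53*k + 1.37))/(-7.91*k^2 + 5.53*k + 1.37)^3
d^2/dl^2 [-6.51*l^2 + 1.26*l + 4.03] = -13.0200000000000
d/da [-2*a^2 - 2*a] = -4*a - 2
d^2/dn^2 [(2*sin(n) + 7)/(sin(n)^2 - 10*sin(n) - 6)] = 2*(sin(n)^5 + 24*sin(n)^4 - 71*sin(n)^3 + 353*sin(n)^2 - 622)/(10*sin(n) + cos(n)^2 + 5)^3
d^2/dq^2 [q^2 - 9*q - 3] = 2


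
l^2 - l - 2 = (l - 2)*(l + 1)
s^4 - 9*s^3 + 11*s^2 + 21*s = s*(s - 7)*(s - 3)*(s + 1)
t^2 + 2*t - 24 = (t - 4)*(t + 6)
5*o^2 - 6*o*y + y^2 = (-5*o + y)*(-o + y)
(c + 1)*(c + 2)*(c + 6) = c^3 + 9*c^2 + 20*c + 12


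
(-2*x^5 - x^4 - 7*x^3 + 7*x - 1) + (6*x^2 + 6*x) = -2*x^5 - x^4 - 7*x^3 + 6*x^2 + 13*x - 1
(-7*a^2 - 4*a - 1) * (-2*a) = 14*a^3 + 8*a^2 + 2*a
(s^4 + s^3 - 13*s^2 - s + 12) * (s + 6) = s^5 + 7*s^4 - 7*s^3 - 79*s^2 + 6*s + 72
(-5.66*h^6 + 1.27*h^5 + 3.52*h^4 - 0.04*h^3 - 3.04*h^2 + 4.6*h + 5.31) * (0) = 0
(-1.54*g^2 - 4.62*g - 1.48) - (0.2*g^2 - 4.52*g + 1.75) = -1.74*g^2 - 0.100000000000001*g - 3.23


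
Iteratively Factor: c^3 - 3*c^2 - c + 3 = (c + 1)*(c^2 - 4*c + 3) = (c - 3)*(c + 1)*(c - 1)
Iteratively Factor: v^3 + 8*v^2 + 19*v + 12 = (v + 4)*(v^2 + 4*v + 3) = (v + 3)*(v + 4)*(v + 1)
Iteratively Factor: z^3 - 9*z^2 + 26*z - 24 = (z - 4)*(z^2 - 5*z + 6) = (z - 4)*(z - 2)*(z - 3)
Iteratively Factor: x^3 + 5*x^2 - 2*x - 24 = (x + 4)*(x^2 + x - 6) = (x - 2)*(x + 4)*(x + 3)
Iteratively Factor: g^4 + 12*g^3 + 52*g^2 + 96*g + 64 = (g + 2)*(g^3 + 10*g^2 + 32*g + 32) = (g + 2)*(g + 4)*(g^2 + 6*g + 8) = (g + 2)*(g + 4)^2*(g + 2)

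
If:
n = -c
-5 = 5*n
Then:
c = 1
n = -1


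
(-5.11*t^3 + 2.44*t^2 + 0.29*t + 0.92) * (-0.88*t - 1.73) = 4.4968*t^4 + 6.6931*t^3 - 4.4764*t^2 - 1.3113*t - 1.5916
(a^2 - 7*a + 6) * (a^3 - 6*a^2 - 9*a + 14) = a^5 - 13*a^4 + 39*a^3 + 41*a^2 - 152*a + 84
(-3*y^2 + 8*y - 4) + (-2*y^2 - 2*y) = -5*y^2 + 6*y - 4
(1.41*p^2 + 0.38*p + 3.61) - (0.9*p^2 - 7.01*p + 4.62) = 0.51*p^2 + 7.39*p - 1.01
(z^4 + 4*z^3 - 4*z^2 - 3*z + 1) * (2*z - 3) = 2*z^5 + 5*z^4 - 20*z^3 + 6*z^2 + 11*z - 3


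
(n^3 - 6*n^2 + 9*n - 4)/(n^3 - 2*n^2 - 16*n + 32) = (n^2 - 2*n + 1)/(n^2 + 2*n - 8)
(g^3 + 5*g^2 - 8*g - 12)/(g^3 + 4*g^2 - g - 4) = (g^2 + 4*g - 12)/(g^2 + 3*g - 4)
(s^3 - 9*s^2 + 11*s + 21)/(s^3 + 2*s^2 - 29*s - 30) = (s^2 - 10*s + 21)/(s^2 + s - 30)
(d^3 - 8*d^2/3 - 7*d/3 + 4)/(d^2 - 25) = (3*d^3 - 8*d^2 - 7*d + 12)/(3*(d^2 - 25))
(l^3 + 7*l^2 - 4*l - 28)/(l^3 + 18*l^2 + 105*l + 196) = (l^2 - 4)/(l^2 + 11*l + 28)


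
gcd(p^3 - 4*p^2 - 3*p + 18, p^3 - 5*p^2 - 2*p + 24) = p^2 - p - 6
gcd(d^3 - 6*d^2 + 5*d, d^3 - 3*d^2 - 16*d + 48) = 1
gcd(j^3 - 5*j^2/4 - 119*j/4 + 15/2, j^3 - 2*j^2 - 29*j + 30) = j^2 - j - 30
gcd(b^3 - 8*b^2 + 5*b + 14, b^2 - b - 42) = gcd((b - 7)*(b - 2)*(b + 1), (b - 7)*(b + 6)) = b - 7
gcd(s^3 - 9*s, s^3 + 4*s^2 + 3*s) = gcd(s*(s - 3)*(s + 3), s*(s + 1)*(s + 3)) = s^2 + 3*s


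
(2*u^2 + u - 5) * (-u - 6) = -2*u^3 - 13*u^2 - u + 30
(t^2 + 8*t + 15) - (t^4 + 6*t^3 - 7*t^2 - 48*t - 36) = -t^4 - 6*t^3 + 8*t^2 + 56*t + 51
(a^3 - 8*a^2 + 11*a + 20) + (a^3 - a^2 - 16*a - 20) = 2*a^3 - 9*a^2 - 5*a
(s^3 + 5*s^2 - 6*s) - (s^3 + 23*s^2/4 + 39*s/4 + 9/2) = -3*s^2/4 - 63*s/4 - 9/2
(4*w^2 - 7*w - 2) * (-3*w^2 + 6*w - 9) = -12*w^4 + 45*w^3 - 72*w^2 + 51*w + 18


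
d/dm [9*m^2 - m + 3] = 18*m - 1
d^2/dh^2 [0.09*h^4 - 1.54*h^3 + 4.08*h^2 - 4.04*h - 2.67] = 1.08*h^2 - 9.24*h + 8.16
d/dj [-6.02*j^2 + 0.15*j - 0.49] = 0.15 - 12.04*j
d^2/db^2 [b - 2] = 0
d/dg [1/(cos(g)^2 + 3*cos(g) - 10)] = (2*cos(g) + 3)*sin(g)/(cos(g)^2 + 3*cos(g) - 10)^2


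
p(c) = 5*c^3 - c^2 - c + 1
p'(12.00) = 2135.00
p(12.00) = 8485.00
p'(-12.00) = 2183.00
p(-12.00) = -8771.00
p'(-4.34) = 290.21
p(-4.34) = -422.23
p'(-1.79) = 50.64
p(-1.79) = -29.09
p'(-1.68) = 44.70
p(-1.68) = -23.85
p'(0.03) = -1.05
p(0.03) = 0.97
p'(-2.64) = 108.82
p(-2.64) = -95.33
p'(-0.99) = 15.68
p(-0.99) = -3.84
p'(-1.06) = 17.97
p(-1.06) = -5.02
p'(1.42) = 26.41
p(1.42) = 11.88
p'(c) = 15*c^2 - 2*c - 1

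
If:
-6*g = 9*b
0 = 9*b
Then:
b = 0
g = 0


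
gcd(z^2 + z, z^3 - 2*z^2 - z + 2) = z + 1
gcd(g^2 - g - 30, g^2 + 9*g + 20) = g + 5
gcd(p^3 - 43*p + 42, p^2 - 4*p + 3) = p - 1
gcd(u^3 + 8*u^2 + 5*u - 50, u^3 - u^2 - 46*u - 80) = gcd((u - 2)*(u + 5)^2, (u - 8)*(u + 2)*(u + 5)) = u + 5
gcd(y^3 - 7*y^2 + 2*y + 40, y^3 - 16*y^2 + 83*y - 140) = y^2 - 9*y + 20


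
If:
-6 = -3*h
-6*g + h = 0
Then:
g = 1/3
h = 2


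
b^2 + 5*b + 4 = (b + 1)*(b + 4)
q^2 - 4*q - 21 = (q - 7)*(q + 3)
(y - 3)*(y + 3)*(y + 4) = y^3 + 4*y^2 - 9*y - 36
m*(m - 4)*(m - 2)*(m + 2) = m^4 - 4*m^3 - 4*m^2 + 16*m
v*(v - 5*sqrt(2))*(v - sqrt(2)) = v^3 - 6*sqrt(2)*v^2 + 10*v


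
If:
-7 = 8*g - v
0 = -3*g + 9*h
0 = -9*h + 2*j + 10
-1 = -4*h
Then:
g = 3/4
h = 1/4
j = -31/8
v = 13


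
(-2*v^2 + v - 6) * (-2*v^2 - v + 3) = 4*v^4 + 5*v^2 + 9*v - 18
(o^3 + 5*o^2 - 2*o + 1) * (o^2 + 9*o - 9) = o^5 + 14*o^4 + 34*o^3 - 62*o^2 + 27*o - 9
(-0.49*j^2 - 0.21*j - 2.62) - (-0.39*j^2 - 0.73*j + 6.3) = -0.1*j^2 + 0.52*j - 8.92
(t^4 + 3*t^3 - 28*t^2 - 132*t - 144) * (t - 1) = t^5 + 2*t^4 - 31*t^3 - 104*t^2 - 12*t + 144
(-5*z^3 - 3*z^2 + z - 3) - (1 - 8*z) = -5*z^3 - 3*z^2 + 9*z - 4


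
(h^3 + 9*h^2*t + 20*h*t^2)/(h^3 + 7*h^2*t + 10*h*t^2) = (h + 4*t)/(h + 2*t)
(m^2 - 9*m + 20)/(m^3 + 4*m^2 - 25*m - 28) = (m - 5)/(m^2 + 8*m + 7)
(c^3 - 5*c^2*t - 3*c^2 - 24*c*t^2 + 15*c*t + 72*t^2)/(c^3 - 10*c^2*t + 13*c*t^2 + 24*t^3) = (-c^2 - 3*c*t + 3*c + 9*t)/(-c^2 + 2*c*t + 3*t^2)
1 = 1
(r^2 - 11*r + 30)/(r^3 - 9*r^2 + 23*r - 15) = (r - 6)/(r^2 - 4*r + 3)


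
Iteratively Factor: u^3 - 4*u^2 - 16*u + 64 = (u - 4)*(u^2 - 16) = (u - 4)*(u + 4)*(u - 4)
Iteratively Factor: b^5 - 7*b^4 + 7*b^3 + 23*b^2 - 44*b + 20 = (b - 5)*(b^4 - 2*b^3 - 3*b^2 + 8*b - 4) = (b - 5)*(b + 2)*(b^3 - 4*b^2 + 5*b - 2) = (b - 5)*(b - 1)*(b + 2)*(b^2 - 3*b + 2) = (b - 5)*(b - 2)*(b - 1)*(b + 2)*(b - 1)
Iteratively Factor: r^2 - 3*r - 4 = (r + 1)*(r - 4)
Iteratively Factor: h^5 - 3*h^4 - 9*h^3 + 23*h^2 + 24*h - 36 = (h - 3)*(h^4 - 9*h^2 - 4*h + 12) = (h - 3)*(h + 2)*(h^3 - 2*h^2 - 5*h + 6) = (h - 3)*(h - 1)*(h + 2)*(h^2 - h - 6) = (h - 3)*(h - 1)*(h + 2)^2*(h - 3)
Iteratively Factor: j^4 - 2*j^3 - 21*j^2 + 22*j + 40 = (j - 2)*(j^3 - 21*j - 20) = (j - 2)*(j + 4)*(j^2 - 4*j - 5) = (j - 5)*(j - 2)*(j + 4)*(j + 1)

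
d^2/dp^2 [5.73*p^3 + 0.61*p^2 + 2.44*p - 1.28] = 34.38*p + 1.22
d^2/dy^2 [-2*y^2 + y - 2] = -4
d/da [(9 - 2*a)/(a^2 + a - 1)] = (2*a^2 - 18*a - 7)/(a^4 + 2*a^3 - a^2 - 2*a + 1)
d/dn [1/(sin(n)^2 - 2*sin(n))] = 2*(1 - sin(n))*cos(n)/((sin(n) - 2)^2*sin(n)^2)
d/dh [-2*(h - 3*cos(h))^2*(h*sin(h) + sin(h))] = 2*(h - 3*cos(h))*((-2*h - 2)*(3*sin(h) + 1)*sin(h) - (h - 3*cos(h))*(h*cos(h) + sqrt(2)*sin(h + pi/4)))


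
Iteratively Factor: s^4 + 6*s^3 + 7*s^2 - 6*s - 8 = (s - 1)*(s^3 + 7*s^2 + 14*s + 8) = (s - 1)*(s + 4)*(s^2 + 3*s + 2) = (s - 1)*(s + 1)*(s + 4)*(s + 2)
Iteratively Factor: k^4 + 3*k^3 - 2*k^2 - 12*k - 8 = (k + 2)*(k^3 + k^2 - 4*k - 4) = (k + 2)^2*(k^2 - k - 2) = (k - 2)*(k + 2)^2*(k + 1)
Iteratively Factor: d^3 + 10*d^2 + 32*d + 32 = (d + 4)*(d^2 + 6*d + 8) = (d + 4)^2*(d + 2)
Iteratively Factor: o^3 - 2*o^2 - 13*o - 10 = (o + 1)*(o^2 - 3*o - 10) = (o - 5)*(o + 1)*(o + 2)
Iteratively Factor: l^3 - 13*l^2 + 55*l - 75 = (l - 5)*(l^2 - 8*l + 15) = (l - 5)*(l - 3)*(l - 5)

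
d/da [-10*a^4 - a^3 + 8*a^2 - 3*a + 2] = -40*a^3 - 3*a^2 + 16*a - 3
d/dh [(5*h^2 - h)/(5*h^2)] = 1/(5*h^2)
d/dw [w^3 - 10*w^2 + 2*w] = 3*w^2 - 20*w + 2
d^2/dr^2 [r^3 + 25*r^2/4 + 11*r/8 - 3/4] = 6*r + 25/2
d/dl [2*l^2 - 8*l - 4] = 4*l - 8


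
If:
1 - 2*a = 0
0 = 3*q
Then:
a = 1/2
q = 0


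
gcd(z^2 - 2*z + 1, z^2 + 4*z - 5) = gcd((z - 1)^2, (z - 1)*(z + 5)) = z - 1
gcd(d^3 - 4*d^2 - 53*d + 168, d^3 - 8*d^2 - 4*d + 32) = d - 8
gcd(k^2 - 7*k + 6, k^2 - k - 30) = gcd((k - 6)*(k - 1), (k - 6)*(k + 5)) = k - 6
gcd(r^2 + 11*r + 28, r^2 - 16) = r + 4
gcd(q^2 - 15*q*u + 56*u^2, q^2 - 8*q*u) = q - 8*u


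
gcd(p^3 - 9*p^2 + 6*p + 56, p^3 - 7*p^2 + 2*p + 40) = p^2 - 2*p - 8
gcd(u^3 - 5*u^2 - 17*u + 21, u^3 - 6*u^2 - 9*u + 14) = u^2 - 8*u + 7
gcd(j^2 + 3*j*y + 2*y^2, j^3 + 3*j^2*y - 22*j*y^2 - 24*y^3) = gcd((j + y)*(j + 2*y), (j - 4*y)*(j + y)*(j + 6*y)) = j + y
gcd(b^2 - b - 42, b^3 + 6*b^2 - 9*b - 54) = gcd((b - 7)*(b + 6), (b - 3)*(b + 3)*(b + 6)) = b + 6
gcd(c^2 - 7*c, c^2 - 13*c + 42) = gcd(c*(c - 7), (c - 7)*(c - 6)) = c - 7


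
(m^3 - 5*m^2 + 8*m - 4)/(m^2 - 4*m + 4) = m - 1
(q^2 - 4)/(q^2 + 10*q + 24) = (q^2 - 4)/(q^2 + 10*q + 24)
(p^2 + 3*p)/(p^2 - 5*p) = (p + 3)/(p - 5)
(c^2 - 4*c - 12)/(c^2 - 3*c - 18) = (c + 2)/(c + 3)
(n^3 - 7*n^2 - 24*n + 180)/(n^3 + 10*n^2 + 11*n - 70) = (n^2 - 12*n + 36)/(n^2 + 5*n - 14)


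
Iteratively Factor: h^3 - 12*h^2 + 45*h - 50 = (h - 5)*(h^2 - 7*h + 10) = (h - 5)^2*(h - 2)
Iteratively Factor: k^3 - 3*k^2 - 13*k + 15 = (k - 1)*(k^2 - 2*k - 15) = (k - 5)*(k - 1)*(k + 3)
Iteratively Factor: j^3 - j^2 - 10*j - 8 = (j + 1)*(j^2 - 2*j - 8) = (j - 4)*(j + 1)*(j + 2)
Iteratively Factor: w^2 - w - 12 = (w + 3)*(w - 4)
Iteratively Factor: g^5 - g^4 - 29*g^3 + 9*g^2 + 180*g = (g + 3)*(g^4 - 4*g^3 - 17*g^2 + 60*g) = (g + 3)*(g + 4)*(g^3 - 8*g^2 + 15*g) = (g - 5)*(g + 3)*(g + 4)*(g^2 - 3*g) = (g - 5)*(g - 3)*(g + 3)*(g + 4)*(g)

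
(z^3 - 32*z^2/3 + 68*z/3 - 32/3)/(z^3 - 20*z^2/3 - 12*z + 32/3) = (z - 2)/(z + 2)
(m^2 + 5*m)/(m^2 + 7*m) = (m + 5)/(m + 7)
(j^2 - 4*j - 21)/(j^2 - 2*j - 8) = (-j^2 + 4*j + 21)/(-j^2 + 2*j + 8)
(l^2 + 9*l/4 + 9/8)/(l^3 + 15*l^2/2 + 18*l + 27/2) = (l + 3/4)/(l^2 + 6*l + 9)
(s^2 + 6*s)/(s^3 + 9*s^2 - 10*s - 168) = s/(s^2 + 3*s - 28)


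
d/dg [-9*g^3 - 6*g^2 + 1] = 3*g*(-9*g - 4)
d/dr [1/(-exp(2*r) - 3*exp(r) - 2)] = (2*exp(r) + 3)*exp(r)/(exp(2*r) + 3*exp(r) + 2)^2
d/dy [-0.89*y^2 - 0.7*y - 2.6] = -1.78*y - 0.7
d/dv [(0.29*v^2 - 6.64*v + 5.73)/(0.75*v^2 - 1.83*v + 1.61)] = (4.4493*v^2 - 7.6612*v - 0.204499999999999)/(0.5625*v^4 - 2.745*v^3 + 5.7639*v^2 - 5.8926*v + 2.5921)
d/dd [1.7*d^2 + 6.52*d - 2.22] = 3.4*d + 6.52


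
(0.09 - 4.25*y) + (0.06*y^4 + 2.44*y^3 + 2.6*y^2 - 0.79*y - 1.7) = 0.06*y^4 + 2.44*y^3 + 2.6*y^2 - 5.04*y - 1.61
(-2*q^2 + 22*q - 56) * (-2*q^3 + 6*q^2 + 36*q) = 4*q^5 - 56*q^4 + 172*q^3 + 456*q^2 - 2016*q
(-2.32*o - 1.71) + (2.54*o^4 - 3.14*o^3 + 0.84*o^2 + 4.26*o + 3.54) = 2.54*o^4 - 3.14*o^3 + 0.84*o^2 + 1.94*o + 1.83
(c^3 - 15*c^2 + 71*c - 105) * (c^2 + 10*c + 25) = c^5 - 5*c^4 - 54*c^3 + 230*c^2 + 725*c - 2625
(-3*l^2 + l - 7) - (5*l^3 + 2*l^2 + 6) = -5*l^3 - 5*l^2 + l - 13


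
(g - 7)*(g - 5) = g^2 - 12*g + 35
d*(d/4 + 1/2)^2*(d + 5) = d^4/16 + 9*d^3/16 + 3*d^2/2 + 5*d/4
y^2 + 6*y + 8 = (y + 2)*(y + 4)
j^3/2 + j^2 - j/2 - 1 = (j/2 + 1)*(j - 1)*(j + 1)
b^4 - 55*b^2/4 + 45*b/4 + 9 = (b - 3)*(b - 3/2)*(b + 1/2)*(b + 4)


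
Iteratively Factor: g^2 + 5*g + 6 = (g + 2)*(g + 3)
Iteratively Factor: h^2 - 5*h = (h - 5)*(h)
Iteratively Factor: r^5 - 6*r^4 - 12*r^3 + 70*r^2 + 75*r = (r - 5)*(r^4 - r^3 - 17*r^2 - 15*r) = (r - 5)*(r + 3)*(r^3 - 4*r^2 - 5*r) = (r - 5)^2*(r + 3)*(r^2 + r) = (r - 5)^2*(r + 1)*(r + 3)*(r)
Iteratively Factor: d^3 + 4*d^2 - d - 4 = (d + 4)*(d^2 - 1) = (d - 1)*(d + 4)*(d + 1)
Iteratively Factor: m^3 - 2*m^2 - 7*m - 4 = (m + 1)*(m^2 - 3*m - 4) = (m - 4)*(m + 1)*(m + 1)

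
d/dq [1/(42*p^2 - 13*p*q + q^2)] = (13*p - 2*q)/(42*p^2 - 13*p*q + q^2)^2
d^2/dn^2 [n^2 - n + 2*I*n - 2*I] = 2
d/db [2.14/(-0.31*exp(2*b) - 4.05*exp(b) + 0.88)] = (1.3268*exp(b) + 8.667)*exp(b)/(0.31*exp(2*b) + 4.05*exp(b) - 0.88)^2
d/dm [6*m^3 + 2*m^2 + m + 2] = 18*m^2 + 4*m + 1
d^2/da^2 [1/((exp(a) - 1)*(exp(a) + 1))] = 4*(exp(2*a) + 1)*exp(2*a)/(exp(6*a) - 3*exp(4*a) + 3*exp(2*a) - 1)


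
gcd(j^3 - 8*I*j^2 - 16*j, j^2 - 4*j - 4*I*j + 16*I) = j - 4*I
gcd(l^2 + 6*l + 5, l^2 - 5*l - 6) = l + 1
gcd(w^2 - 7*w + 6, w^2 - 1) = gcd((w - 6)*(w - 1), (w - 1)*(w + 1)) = w - 1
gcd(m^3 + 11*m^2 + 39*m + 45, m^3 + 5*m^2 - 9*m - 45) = m^2 + 8*m + 15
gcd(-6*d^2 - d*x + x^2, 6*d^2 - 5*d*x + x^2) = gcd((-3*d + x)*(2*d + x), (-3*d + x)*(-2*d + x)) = -3*d + x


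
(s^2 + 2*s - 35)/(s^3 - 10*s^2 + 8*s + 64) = (s^2 + 2*s - 35)/(s^3 - 10*s^2 + 8*s + 64)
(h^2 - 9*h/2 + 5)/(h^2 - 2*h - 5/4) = 2*(h - 2)/(2*h + 1)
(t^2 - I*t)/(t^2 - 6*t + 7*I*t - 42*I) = t*(t - I)/(t^2 + t*(-6 + 7*I) - 42*I)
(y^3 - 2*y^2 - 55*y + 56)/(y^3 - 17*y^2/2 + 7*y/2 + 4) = 2*(y + 7)/(2*y + 1)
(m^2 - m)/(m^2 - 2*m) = (m - 1)/(m - 2)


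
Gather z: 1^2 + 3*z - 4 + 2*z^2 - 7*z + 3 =2*z^2 - 4*z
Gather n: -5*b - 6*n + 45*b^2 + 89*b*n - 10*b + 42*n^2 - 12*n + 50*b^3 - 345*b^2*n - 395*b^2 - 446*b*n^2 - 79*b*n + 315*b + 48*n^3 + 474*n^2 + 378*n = 50*b^3 - 350*b^2 + 300*b + 48*n^3 + n^2*(516 - 446*b) + n*(-345*b^2 + 10*b + 360)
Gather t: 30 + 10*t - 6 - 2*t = 8*t + 24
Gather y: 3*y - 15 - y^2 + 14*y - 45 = -y^2 + 17*y - 60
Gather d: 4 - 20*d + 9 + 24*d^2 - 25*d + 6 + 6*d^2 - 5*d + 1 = 30*d^2 - 50*d + 20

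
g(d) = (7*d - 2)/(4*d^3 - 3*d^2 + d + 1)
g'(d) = (7*d - 2)*(-12*d^2 + 6*d - 1)/(4*d^3 - 3*d^2 + d + 1)^2 + 7/(4*d^3 - 3*d^2 + d + 1)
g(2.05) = 0.50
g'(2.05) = -0.50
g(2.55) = 0.31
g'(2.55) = -0.26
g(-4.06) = 0.10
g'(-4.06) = 0.04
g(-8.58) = 0.02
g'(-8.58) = 0.01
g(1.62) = 0.79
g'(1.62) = -0.94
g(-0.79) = 2.07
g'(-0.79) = 5.62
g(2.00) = 0.52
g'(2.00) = -0.53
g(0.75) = 1.86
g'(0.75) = 0.55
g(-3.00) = 0.17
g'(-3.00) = 0.10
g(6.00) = 0.05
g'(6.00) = -0.02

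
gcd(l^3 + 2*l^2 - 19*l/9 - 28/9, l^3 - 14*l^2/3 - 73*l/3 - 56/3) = l^2 + 10*l/3 + 7/3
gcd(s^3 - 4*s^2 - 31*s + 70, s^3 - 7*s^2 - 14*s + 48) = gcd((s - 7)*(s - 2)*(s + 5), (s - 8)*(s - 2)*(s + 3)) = s - 2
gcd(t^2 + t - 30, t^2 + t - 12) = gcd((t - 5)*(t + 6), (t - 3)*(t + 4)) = 1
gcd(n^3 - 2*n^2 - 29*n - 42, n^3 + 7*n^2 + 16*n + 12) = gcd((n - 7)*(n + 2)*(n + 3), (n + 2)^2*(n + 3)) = n^2 + 5*n + 6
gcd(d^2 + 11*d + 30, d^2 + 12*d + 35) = d + 5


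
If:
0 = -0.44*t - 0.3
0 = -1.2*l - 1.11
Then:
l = -0.92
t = -0.68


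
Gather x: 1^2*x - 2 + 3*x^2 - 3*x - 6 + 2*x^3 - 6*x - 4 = 2*x^3 + 3*x^2 - 8*x - 12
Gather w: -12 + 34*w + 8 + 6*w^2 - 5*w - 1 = 6*w^2 + 29*w - 5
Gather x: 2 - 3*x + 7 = 9 - 3*x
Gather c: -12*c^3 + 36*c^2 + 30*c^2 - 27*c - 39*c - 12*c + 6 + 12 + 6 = -12*c^3 + 66*c^2 - 78*c + 24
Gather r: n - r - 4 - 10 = n - r - 14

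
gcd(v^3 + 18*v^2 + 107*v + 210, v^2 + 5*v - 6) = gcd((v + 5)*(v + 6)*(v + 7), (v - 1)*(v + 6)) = v + 6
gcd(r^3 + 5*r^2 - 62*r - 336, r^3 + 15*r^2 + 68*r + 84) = r^2 + 13*r + 42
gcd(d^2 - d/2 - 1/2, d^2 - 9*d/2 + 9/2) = 1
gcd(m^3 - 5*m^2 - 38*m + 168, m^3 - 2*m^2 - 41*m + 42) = m^2 - m - 42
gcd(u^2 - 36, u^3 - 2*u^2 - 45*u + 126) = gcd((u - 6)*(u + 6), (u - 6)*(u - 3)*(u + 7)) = u - 6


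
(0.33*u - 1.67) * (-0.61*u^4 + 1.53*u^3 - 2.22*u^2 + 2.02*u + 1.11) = -0.2013*u^5 + 1.5236*u^4 - 3.2877*u^3 + 4.374*u^2 - 3.0071*u - 1.8537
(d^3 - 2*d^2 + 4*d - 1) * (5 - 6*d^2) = -6*d^5 + 12*d^4 - 19*d^3 - 4*d^2 + 20*d - 5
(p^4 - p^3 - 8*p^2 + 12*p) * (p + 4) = p^5 + 3*p^4 - 12*p^3 - 20*p^2 + 48*p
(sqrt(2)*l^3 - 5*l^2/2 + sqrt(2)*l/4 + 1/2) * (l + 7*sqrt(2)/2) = sqrt(2)*l^4 + 9*l^3/2 - 17*sqrt(2)*l^2/2 + 9*l/4 + 7*sqrt(2)/4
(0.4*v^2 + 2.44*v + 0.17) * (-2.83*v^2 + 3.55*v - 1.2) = -1.132*v^4 - 5.4852*v^3 + 7.7009*v^2 - 2.3245*v - 0.204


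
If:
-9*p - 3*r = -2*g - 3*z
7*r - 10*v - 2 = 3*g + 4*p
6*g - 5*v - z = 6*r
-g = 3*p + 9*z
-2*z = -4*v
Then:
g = 127/327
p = -55/981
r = 395/981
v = -4/327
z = -8/327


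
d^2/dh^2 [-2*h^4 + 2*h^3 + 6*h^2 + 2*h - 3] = -24*h^2 + 12*h + 12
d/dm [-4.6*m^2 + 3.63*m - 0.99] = 3.63 - 9.2*m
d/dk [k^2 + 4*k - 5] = 2*k + 4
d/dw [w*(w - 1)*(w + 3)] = 3*w^2 + 4*w - 3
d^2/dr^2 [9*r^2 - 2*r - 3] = 18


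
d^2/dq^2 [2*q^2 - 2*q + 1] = 4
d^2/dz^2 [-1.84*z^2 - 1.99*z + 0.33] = -3.68000000000000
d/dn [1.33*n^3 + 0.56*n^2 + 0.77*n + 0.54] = 3.99*n^2 + 1.12*n + 0.77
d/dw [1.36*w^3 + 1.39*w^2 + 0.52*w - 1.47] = 4.08*w^2 + 2.78*w + 0.52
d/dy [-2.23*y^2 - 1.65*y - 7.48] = -4.46*y - 1.65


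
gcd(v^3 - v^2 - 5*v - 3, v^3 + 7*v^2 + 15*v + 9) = v + 1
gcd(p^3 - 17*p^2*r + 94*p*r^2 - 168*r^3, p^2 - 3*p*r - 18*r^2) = p - 6*r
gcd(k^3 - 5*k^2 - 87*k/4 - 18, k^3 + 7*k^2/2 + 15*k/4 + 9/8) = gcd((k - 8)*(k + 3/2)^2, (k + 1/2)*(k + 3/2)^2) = k^2 + 3*k + 9/4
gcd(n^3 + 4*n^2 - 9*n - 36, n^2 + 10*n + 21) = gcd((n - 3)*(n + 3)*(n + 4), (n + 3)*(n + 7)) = n + 3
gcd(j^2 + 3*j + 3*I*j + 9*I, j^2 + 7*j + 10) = 1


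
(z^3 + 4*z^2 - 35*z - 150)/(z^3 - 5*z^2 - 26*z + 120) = (z + 5)/(z - 4)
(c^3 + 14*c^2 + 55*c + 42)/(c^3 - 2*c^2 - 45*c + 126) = (c^2 + 7*c + 6)/(c^2 - 9*c + 18)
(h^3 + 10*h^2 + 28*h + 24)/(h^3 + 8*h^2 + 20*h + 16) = (h + 6)/(h + 4)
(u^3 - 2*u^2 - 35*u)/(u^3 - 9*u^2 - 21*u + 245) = u/(u - 7)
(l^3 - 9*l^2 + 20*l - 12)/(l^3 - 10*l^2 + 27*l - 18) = (l - 2)/(l - 3)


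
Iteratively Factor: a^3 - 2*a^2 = (a - 2)*(a^2) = a*(a - 2)*(a)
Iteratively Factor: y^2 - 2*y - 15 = (y - 5)*(y + 3)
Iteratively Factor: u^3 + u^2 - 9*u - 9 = (u + 1)*(u^2 - 9) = (u + 1)*(u + 3)*(u - 3)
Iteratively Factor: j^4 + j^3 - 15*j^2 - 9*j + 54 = (j + 3)*(j^3 - 2*j^2 - 9*j + 18) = (j - 3)*(j + 3)*(j^2 + j - 6) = (j - 3)*(j - 2)*(j + 3)*(j + 3)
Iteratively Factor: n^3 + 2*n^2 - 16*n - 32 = (n + 2)*(n^2 - 16) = (n - 4)*(n + 2)*(n + 4)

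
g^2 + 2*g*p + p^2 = (g + p)^2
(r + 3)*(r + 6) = r^2 + 9*r + 18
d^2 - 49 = (d - 7)*(d + 7)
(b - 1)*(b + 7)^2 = b^3 + 13*b^2 + 35*b - 49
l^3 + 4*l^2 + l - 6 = (l - 1)*(l + 2)*(l + 3)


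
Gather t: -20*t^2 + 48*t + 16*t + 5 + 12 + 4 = -20*t^2 + 64*t + 21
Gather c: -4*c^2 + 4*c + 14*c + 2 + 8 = -4*c^2 + 18*c + 10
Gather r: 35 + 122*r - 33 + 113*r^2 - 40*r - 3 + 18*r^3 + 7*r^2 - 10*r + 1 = 18*r^3 + 120*r^2 + 72*r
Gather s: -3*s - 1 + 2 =1 - 3*s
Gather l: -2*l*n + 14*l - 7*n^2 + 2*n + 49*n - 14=l*(14 - 2*n) - 7*n^2 + 51*n - 14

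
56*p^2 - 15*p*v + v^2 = (-8*p + v)*(-7*p + v)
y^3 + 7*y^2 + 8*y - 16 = (y - 1)*(y + 4)^2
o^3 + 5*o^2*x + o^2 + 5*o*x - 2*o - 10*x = (o - 1)*(o + 2)*(o + 5*x)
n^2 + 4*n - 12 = (n - 2)*(n + 6)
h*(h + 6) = h^2 + 6*h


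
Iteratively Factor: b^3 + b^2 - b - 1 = (b + 1)*(b^2 - 1) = (b + 1)^2*(b - 1)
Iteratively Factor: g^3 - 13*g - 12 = (g - 4)*(g^2 + 4*g + 3) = (g - 4)*(g + 3)*(g + 1)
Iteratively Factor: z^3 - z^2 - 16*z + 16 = (z - 1)*(z^2 - 16) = (z - 4)*(z - 1)*(z + 4)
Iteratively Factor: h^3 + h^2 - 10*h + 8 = (h + 4)*(h^2 - 3*h + 2) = (h - 1)*(h + 4)*(h - 2)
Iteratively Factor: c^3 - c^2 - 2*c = (c + 1)*(c^2 - 2*c) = (c - 2)*(c + 1)*(c)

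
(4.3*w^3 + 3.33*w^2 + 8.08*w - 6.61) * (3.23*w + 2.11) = 13.889*w^4 + 19.8289*w^3 + 33.1247*w^2 - 4.3015*w - 13.9471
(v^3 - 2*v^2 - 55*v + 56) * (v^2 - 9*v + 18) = v^5 - 11*v^4 - 19*v^3 + 515*v^2 - 1494*v + 1008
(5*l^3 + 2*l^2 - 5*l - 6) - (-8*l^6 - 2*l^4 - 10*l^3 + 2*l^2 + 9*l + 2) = 8*l^6 + 2*l^4 + 15*l^3 - 14*l - 8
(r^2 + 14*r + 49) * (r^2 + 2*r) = r^4 + 16*r^3 + 77*r^2 + 98*r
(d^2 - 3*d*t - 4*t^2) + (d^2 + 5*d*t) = 2*d^2 + 2*d*t - 4*t^2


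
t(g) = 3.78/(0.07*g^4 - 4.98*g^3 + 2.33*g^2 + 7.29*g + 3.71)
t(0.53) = 0.50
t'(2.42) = 0.22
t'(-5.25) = 0.00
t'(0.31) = -0.76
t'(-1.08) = 2.42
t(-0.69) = 2.62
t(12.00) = -0.00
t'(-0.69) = 5.70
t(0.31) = 0.63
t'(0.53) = -0.38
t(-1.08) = 0.77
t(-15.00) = 0.00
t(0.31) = 0.63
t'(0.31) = -0.76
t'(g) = 3.78*(-0.28*g^3 + 14.94*g^2 - 4.66*g - 7.29)/(0.07*g^4 - 4.98*g^3 + 2.33*g^2 + 7.29*g + 3.71)^2 = (-1.0584*g^3 + 56.4732*g^2 - 17.6148*g - 27.5562)/(0.07*g^4 - 4.98*g^3 + 2.33*g^2 + 7.29*g + 3.71)^2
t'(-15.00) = 0.00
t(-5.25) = 0.00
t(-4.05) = 0.01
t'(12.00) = 0.00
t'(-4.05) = 0.01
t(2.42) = -0.11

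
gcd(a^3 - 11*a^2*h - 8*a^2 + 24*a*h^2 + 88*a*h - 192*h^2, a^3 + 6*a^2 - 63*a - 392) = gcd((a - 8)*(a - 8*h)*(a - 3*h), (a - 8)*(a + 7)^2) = a - 8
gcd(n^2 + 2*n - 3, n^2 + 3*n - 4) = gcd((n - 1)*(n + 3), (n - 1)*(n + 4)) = n - 1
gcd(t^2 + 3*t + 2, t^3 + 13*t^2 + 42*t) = 1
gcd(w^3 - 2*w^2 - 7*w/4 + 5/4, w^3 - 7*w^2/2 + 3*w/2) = w - 1/2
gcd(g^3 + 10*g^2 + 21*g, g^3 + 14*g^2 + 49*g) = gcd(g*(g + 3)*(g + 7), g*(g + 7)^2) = g^2 + 7*g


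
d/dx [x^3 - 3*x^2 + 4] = 3*x*(x - 2)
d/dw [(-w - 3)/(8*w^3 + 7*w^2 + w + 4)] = (-8*w^3 - 7*w^2 - w + (w + 3)*(24*w^2 + 14*w + 1) - 4)/(8*w^3 + 7*w^2 + w + 4)^2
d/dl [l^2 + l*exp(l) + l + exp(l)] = l*exp(l) + 2*l + 2*exp(l) + 1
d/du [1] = 0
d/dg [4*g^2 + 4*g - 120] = 8*g + 4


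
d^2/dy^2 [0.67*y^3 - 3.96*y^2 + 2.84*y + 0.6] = 4.02*y - 7.92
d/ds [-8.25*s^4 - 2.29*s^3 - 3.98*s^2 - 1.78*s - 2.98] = -33.0*s^3 - 6.87*s^2 - 7.96*s - 1.78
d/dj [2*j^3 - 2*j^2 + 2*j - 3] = 6*j^2 - 4*j + 2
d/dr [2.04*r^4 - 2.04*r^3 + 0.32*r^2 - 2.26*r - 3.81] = 8.16*r^3 - 6.12*r^2 + 0.64*r - 2.26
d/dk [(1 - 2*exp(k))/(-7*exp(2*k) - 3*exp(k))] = (-14*exp(2*k) + 14*exp(k) + 3)*exp(-k)/(49*exp(2*k) + 42*exp(k) + 9)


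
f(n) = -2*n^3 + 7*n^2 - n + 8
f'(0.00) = -1.00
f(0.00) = 8.00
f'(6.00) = -133.00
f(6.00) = -178.00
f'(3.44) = -23.84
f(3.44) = 5.98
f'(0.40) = 3.64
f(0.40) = 8.59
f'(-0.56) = -10.72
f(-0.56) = 11.11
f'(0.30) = 2.66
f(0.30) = 8.28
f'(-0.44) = -8.32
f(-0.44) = 9.97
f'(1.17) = 7.17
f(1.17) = 13.21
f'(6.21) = -145.44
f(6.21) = -207.23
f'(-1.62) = -39.43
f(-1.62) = 36.49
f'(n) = -6*n^2 + 14*n - 1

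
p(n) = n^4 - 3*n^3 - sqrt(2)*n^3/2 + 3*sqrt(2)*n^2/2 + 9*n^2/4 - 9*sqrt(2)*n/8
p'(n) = 4*n^3 - 9*n^2 - 3*sqrt(2)*n^2/2 + 3*sqrt(2)*n + 9*n/2 - 9*sqrt(2)/8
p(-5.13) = 1316.26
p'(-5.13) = -879.14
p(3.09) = 18.61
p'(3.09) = 37.25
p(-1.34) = 22.12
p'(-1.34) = -42.90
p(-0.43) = 1.82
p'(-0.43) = -7.72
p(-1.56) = 33.12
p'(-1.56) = -57.48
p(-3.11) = 252.29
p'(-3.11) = -256.67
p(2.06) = 0.87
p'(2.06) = 4.19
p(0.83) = 0.05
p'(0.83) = 0.29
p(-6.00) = 2263.65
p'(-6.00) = -1318.41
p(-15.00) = 64143.90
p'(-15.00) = -16135.03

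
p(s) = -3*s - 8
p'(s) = -3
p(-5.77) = 9.31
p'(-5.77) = -3.00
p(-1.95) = -2.15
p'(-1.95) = -3.00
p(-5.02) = 7.06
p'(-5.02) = -3.00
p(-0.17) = -7.49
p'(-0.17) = -3.00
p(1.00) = -11.00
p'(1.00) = -3.00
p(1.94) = -13.82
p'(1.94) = -3.00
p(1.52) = -12.56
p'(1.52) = -3.00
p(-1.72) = -2.84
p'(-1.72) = -3.00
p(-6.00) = 10.00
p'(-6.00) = -3.00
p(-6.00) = 10.00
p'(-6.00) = -3.00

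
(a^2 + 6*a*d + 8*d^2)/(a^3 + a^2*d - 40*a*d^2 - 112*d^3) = (a + 2*d)/(a^2 - 3*a*d - 28*d^2)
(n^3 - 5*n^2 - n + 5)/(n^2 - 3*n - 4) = (n^2 - 6*n + 5)/(n - 4)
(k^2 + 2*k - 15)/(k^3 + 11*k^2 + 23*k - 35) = (k - 3)/(k^2 + 6*k - 7)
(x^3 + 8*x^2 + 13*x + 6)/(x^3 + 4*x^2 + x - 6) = (x^3 + 8*x^2 + 13*x + 6)/(x^3 + 4*x^2 + x - 6)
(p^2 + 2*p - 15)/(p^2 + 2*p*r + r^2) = (p^2 + 2*p - 15)/(p^2 + 2*p*r + r^2)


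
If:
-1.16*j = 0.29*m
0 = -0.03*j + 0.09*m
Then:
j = 0.00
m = 0.00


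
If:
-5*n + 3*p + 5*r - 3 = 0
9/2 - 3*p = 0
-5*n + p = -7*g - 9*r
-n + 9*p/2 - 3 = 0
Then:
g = -69/35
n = 15/4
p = 3/2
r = 69/20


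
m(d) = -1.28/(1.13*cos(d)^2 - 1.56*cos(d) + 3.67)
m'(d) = -1.28*(2.26*sin(d)*cos(d) - 1.56*sin(d))/(1.13*cos(d)^2 - 1.56*cos(d) + 3.67)^2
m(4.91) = -0.38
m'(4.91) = -0.12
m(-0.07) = -0.40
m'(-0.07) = 0.01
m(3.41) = -0.21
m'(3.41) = -0.03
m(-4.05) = -0.25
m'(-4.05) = 0.12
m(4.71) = -0.35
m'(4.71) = -0.15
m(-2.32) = -0.24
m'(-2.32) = -0.11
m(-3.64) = -0.22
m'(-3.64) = 0.06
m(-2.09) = -0.27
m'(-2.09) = -0.13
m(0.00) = -0.40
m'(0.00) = 0.00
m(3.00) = -0.20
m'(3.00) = 0.02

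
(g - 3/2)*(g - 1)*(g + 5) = g^3 + 5*g^2/2 - 11*g + 15/2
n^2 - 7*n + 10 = (n - 5)*(n - 2)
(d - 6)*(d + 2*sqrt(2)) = d^2 - 6*d + 2*sqrt(2)*d - 12*sqrt(2)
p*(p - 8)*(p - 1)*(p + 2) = p^4 - 7*p^3 - 10*p^2 + 16*p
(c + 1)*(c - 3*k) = c^2 - 3*c*k + c - 3*k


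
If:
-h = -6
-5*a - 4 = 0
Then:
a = -4/5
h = 6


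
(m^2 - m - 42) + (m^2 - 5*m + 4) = 2*m^2 - 6*m - 38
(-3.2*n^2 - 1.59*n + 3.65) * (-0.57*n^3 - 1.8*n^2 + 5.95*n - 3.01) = 1.824*n^5 + 6.6663*n^4 - 18.2585*n^3 - 6.3985*n^2 + 26.5034*n - 10.9865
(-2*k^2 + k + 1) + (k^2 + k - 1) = -k^2 + 2*k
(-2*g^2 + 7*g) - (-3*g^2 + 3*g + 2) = g^2 + 4*g - 2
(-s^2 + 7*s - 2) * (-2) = 2*s^2 - 14*s + 4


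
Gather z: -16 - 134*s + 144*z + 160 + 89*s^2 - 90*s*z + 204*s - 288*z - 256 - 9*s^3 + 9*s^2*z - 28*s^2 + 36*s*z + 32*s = -9*s^3 + 61*s^2 + 102*s + z*(9*s^2 - 54*s - 144) - 112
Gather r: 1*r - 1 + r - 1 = 2*r - 2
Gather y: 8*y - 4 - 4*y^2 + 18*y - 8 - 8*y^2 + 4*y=-12*y^2 + 30*y - 12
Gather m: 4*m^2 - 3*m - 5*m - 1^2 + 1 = 4*m^2 - 8*m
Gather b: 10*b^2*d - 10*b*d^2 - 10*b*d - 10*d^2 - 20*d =10*b^2*d + b*(-10*d^2 - 10*d) - 10*d^2 - 20*d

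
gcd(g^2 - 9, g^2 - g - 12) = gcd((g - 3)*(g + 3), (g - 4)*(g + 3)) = g + 3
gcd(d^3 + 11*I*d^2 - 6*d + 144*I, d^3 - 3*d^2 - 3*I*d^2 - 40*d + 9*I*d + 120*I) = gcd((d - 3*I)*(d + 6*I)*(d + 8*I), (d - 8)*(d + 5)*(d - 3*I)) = d - 3*I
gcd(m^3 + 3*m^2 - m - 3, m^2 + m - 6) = m + 3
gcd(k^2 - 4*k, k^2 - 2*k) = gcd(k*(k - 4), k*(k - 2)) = k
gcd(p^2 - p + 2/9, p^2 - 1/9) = p - 1/3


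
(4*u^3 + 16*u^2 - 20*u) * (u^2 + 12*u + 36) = 4*u^5 + 64*u^4 + 316*u^3 + 336*u^2 - 720*u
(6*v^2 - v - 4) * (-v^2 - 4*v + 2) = -6*v^4 - 23*v^3 + 20*v^2 + 14*v - 8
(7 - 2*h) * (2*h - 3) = -4*h^2 + 20*h - 21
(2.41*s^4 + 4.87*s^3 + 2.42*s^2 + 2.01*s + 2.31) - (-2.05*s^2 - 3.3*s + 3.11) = 2.41*s^4 + 4.87*s^3 + 4.47*s^2 + 5.31*s - 0.8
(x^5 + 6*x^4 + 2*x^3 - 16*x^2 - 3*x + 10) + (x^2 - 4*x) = x^5 + 6*x^4 + 2*x^3 - 15*x^2 - 7*x + 10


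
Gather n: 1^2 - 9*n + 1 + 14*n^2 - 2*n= 14*n^2 - 11*n + 2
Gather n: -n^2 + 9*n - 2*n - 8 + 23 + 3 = -n^2 + 7*n + 18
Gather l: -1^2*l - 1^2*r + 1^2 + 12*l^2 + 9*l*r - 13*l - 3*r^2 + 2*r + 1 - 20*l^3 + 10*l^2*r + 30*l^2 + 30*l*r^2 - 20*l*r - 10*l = -20*l^3 + l^2*(10*r + 42) + l*(30*r^2 - 11*r - 24) - 3*r^2 + r + 2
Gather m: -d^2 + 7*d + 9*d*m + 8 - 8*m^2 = -d^2 + 9*d*m + 7*d - 8*m^2 + 8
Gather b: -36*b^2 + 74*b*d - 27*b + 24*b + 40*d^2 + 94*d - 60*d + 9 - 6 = -36*b^2 + b*(74*d - 3) + 40*d^2 + 34*d + 3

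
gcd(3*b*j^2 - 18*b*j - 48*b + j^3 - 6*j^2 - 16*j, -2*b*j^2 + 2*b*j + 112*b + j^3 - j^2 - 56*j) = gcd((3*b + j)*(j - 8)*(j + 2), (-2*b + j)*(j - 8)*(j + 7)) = j - 8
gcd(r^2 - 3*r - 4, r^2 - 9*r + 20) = r - 4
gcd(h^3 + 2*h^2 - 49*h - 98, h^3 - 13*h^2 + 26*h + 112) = h^2 - 5*h - 14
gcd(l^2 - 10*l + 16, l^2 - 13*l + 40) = l - 8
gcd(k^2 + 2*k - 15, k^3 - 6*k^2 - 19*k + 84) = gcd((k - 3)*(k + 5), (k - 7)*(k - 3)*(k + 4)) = k - 3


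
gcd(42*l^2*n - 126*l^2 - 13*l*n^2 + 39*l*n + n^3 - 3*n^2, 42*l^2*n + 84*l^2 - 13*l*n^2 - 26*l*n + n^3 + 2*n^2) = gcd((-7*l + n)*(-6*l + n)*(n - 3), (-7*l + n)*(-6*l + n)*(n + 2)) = 42*l^2 - 13*l*n + n^2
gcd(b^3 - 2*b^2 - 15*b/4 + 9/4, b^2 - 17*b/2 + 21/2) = 1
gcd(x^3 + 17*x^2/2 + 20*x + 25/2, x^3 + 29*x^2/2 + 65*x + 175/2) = x^2 + 15*x/2 + 25/2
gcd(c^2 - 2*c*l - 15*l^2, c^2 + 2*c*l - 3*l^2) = c + 3*l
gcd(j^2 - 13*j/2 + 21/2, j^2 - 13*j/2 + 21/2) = j^2 - 13*j/2 + 21/2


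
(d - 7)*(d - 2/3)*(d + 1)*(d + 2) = d^4 - 14*d^3/3 - 49*d^2/3 - 4*d/3 + 28/3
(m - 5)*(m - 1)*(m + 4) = m^3 - 2*m^2 - 19*m + 20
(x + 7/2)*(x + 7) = x^2 + 21*x/2 + 49/2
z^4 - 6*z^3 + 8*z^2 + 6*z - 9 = (z - 3)^2*(z - 1)*(z + 1)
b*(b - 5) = b^2 - 5*b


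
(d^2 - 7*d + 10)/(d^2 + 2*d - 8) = (d - 5)/(d + 4)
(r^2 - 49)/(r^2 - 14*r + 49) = (r + 7)/(r - 7)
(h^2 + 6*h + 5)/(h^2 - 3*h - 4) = (h + 5)/(h - 4)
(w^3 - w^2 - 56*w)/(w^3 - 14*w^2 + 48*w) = (w + 7)/(w - 6)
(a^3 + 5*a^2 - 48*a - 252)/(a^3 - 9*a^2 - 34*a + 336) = (a + 6)/(a - 8)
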